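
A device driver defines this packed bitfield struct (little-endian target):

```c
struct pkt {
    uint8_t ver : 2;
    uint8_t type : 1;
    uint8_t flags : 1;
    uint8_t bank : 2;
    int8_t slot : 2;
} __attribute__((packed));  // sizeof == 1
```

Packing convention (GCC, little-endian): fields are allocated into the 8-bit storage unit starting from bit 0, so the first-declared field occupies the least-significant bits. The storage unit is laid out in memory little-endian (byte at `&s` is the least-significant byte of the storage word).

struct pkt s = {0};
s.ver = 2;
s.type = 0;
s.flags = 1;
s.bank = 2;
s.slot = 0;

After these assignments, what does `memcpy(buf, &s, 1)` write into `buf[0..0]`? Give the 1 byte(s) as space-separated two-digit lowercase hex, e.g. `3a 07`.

2a

[0+:2] ver=2 & 0x3 = 0x2; word=0x02
[2+:1] type=0 & 0x1 = 0x0; word=0x02
[3+:1] flags=1 & 0x1 = 0x1; word=0x0a
[4+:2] bank=2 & 0x3 = 0x2; word=0x2a
[6+:2] slot=0 & 0x3 = 0x0; word=0x2a
word = 0x2a → little-endian bytes:
  [0]=0x2a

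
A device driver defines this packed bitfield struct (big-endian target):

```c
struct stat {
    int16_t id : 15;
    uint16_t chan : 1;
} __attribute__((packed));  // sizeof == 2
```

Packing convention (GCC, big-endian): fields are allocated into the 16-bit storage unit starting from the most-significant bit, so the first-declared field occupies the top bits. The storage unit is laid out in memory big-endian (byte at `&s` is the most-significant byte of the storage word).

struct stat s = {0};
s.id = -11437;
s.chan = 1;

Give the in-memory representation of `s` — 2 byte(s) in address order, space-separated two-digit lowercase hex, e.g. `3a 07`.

id (15b) val=-11437 bits=0x5353 at bit 1: 0xa6a6
chan (1b) val=1 bits=0x1 at bit 0: 0xa6a7
word = 0xa6a7 → big-endian bytes:
  [0]=0xa6  [1]=0xa7

a6 a7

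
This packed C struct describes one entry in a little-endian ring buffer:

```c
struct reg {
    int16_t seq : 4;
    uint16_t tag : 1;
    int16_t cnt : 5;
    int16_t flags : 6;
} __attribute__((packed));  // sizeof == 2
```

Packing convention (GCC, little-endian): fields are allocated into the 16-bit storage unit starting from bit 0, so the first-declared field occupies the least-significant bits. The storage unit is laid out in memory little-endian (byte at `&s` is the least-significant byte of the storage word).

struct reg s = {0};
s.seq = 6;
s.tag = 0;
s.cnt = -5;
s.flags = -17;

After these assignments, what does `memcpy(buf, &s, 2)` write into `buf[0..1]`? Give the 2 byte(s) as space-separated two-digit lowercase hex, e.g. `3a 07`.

66 bf

seq (4b) val=6 bits=0x6 at bit 0: 0x0006
tag (1b) val=0 bits=0x0 at bit 4: 0x0006
cnt (5b) val=-5 bits=0x1b at bit 5: 0x0366
flags (6b) val=-17 bits=0x2f at bit 10: 0xbf66
word = 0xbf66 → little-endian bytes:
  [0]=0x66  [1]=0xbf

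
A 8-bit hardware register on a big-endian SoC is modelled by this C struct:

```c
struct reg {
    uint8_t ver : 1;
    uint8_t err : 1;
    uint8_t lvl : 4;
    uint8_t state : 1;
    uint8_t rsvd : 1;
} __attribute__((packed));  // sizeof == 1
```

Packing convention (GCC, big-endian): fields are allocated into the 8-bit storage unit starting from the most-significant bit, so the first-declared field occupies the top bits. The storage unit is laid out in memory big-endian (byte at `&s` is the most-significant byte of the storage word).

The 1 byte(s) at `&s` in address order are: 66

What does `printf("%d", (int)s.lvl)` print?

9

[0]=0x66 (big-endian) → word 0x66
ver:1 @ bit 7 → (0x66>>7)&0x1 = 0x0
err:1 @ bit 6 → (0x66>>6)&0x1 = 0x1
lvl:4 @ bit 2 → (0x66>>2)&0xf = 0x9  ←
state:1 @ bit 1 → (0x66>>1)&0x1 = 0x1
rsvd:1 @ bit 0 → (0x66>>0)&0x1 = 0x0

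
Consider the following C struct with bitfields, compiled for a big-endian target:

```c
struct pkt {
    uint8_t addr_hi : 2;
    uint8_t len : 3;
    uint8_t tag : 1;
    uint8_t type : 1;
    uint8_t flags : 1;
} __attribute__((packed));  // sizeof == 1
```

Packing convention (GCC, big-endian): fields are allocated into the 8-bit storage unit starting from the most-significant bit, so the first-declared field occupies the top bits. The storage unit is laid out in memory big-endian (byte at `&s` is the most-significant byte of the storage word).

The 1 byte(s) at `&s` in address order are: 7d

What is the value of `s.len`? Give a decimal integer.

7

[0]=0x7d (big-endian) → word 0x7d
addr_hi:2 @ bit 6 → (0x7d>>6)&0x3 = 0x1
len:3 @ bit 3 → (0x7d>>3)&0x7 = 0x7  ←
tag:1 @ bit 2 → (0x7d>>2)&0x1 = 0x1
type:1 @ bit 1 → (0x7d>>1)&0x1 = 0x0
flags:1 @ bit 0 → (0x7d>>0)&0x1 = 0x1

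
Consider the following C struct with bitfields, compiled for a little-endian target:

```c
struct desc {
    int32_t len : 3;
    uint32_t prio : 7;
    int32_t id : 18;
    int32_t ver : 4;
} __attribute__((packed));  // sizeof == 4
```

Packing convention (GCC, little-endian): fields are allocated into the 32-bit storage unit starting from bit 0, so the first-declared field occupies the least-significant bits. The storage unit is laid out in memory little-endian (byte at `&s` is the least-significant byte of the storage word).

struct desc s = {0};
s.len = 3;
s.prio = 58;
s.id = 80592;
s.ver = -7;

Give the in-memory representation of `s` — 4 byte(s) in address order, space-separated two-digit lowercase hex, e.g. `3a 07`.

d3 41 eb 94

len (3b) val=3 bits=0x3 at bit 0: 0x00000003
prio (7b) val=58 bits=0x3a at bit 3: 0x000001d3
id (18b) val=80592 bits=0x13ad0 at bit 10: 0x04eb41d3
ver (4b) val=-7 bits=0x9 at bit 28: 0x94eb41d3
word = 0x94eb41d3 → little-endian bytes:
  [0]=0xd3  [1]=0x41  [2]=0xeb  [3]=0x94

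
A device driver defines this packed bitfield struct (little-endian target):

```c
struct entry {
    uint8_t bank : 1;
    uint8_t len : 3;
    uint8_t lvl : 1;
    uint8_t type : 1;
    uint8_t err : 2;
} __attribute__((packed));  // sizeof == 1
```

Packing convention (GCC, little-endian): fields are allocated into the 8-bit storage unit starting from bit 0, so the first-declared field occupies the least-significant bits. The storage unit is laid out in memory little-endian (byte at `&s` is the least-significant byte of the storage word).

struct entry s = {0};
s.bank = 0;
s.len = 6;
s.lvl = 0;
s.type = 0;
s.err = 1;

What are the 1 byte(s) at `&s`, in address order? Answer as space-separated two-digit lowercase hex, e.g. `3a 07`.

4c

bank (1b) val=0 bits=0x0 at bit 0: 0x00
len (3b) val=6 bits=0x6 at bit 1: 0x0c
lvl (1b) val=0 bits=0x0 at bit 4: 0x0c
type (1b) val=0 bits=0x0 at bit 5: 0x0c
err (2b) val=1 bits=0x1 at bit 6: 0x4c
word = 0x4c → little-endian bytes:
  [0]=0x4c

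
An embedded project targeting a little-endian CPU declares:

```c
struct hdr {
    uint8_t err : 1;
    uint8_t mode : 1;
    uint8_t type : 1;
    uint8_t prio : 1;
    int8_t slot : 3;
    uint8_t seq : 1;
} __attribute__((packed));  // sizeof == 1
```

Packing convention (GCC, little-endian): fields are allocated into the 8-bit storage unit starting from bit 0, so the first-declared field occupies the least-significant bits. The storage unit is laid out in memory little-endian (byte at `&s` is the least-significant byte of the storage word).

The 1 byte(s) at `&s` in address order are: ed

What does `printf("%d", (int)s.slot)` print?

-2

[0]=0xed (little-endian) → word 0xed
err [0+:1] = (word>>0) & 0x1 = 1
mode [1+:1] = (word>>1) & 0x1 = 0
type [2+:1] = (word>>2) & 0x1 = 1
prio [3+:1] = (word>>3) & 0x1 = 1
slot [4+:3] = (word>>4) & 0x7 = 6  ←
seq [7+:1] = (word>>7) & 0x1 = 1
slot signed 3b, MSB=1: 6 - 8 = -2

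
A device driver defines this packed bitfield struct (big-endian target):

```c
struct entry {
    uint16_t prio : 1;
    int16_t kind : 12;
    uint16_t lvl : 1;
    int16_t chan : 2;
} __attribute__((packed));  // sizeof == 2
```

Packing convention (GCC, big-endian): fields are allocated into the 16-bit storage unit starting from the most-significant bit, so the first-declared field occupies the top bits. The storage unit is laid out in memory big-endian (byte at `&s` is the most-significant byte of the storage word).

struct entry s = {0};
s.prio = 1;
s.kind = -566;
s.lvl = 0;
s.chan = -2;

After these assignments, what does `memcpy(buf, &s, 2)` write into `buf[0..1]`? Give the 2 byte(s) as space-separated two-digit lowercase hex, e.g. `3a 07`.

[15+:1] prio=1 & 0x1 = 0x1; word=0x8000
[3+:12] kind=-566 & 0xfff = 0xdca; word=0xee50
[2+:1] lvl=0 & 0x1 = 0x0; word=0xee50
[0+:2] chan=-2 & 0x3 = 0x2; word=0xee52
word = 0xee52 → big-endian bytes:
  [0]=0xee  [1]=0x52

ee 52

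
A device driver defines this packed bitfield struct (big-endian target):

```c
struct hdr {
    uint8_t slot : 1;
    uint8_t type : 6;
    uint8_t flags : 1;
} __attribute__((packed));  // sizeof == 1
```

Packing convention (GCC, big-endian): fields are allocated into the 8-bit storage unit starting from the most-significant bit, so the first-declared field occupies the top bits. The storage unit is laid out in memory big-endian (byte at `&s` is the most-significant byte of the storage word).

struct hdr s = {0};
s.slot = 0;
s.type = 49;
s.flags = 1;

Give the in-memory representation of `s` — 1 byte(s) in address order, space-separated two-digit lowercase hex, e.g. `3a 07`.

slot (1b) val=0 bits=0x0 at bit 7: 0x00
type (6b) val=49 bits=0x31 at bit 1: 0x62
flags (1b) val=1 bits=0x1 at bit 0: 0x63
word = 0x63 → big-endian bytes:
  [0]=0x63

63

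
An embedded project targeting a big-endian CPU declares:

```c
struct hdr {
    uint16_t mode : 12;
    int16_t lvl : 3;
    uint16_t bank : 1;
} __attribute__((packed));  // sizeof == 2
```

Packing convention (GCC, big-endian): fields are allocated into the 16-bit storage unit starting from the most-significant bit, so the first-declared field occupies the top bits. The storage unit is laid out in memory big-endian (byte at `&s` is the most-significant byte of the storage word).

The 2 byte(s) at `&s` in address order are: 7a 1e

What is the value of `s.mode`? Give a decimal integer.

[0]=0x7a [1]=0x1e (big-endian) → word 0x7a1e
mode [4+:12] = (word>>4) & 0xfff = 1953  ←
lvl [1+:3] = (word>>1) & 0x7 = 7
bank [0+:1] = (word>>0) & 0x1 = 0

1953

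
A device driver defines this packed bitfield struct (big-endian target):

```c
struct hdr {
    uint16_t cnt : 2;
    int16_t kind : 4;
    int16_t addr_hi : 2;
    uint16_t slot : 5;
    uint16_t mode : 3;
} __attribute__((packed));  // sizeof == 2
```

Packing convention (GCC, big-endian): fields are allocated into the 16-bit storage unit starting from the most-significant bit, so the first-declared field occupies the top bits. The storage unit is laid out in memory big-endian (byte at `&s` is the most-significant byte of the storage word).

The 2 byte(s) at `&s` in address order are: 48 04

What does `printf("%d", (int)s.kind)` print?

[0]=0x48 [1]=0x04 (big-endian) → word 0x4804
cnt:2 @ bit 14 → (0x4804>>14)&0x3 = 0x1
kind:4 @ bit 10 → (0x4804>>10)&0xf = 0x2  ←
addr_hi:2 @ bit 8 → (0x4804>>8)&0x3 = 0x0
slot:5 @ bit 3 → (0x4804>>3)&0x1f = 0x0
mode:3 @ bit 0 → (0x4804>>0)&0x7 = 0x4
kind signed 4b, MSB=0: value = 2

2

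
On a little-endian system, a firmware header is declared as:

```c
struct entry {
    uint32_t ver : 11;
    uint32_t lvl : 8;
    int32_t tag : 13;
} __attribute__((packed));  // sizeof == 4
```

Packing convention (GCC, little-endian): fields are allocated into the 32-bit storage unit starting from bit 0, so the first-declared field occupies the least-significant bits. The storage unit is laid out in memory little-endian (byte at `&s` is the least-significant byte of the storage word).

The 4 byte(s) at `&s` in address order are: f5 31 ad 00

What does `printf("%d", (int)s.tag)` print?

21

[0]=0xf5 [1]=0x31 [2]=0xad [3]=0x00 (little-endian) → word 0x00ad31f5
ver [0+:11] = (word>>0) & 0x7ff = 501
lvl [11+:8] = (word>>11) & 0xff = 166
tag [19+:13] = (word>>19) & 0x1fff = 21  ←
tag signed 13b, MSB=0: value = 21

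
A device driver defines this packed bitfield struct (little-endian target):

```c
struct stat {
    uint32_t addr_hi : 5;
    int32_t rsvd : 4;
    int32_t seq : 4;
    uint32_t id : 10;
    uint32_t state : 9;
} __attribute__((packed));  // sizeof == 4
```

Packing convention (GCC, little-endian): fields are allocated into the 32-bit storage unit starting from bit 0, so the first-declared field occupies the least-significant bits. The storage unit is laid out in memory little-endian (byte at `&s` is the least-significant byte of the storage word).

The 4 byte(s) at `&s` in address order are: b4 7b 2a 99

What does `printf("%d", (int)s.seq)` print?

[0]=0xb4 [1]=0x7b [2]=0x2a [3]=0x99 (little-endian) → word 0x992a7bb4
addr_hi:5 @ bit 0 → (0x992a7bb4>>0)&0x1f = 0x14
rsvd:4 @ bit 5 → (0x992a7bb4>>5)&0xf = 0xd
seq:4 @ bit 9 → (0x992a7bb4>>9)&0xf = 0xd  ←
id:10 @ bit 13 → (0x992a7bb4>>13)&0x3ff = 0x153
state:9 @ bit 23 → (0x992a7bb4>>23)&0x1ff = 0x132
seq signed 4b, MSB=1: 13 - 16 = -3

-3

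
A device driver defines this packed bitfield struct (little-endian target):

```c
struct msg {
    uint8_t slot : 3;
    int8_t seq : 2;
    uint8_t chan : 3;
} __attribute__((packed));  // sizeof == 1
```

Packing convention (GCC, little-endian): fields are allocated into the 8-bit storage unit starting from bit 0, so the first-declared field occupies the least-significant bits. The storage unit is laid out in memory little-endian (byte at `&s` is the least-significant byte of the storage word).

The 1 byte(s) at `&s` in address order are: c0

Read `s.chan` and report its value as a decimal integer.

6

[0]=0xc0 (little-endian) → word 0xc0
slot [0+:3] = (word>>0) & 0x7 = 0
seq [3+:2] = (word>>3) & 0x3 = 0
chan [5+:3] = (word>>5) & 0x7 = 6  ←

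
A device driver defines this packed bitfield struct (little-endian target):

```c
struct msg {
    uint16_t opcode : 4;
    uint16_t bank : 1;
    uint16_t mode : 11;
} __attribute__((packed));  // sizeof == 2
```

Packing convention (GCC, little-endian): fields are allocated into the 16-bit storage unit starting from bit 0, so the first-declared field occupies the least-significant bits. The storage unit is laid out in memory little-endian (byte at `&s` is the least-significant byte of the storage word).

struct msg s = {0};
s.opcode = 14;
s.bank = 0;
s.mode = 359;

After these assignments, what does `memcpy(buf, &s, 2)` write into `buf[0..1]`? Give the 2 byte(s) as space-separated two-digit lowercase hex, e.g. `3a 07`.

[0+:4] opcode=14 & 0xf = 0xe; word=0x000e
[4+:1] bank=0 & 0x1 = 0x0; word=0x000e
[5+:11] mode=359 & 0x7ff = 0x167; word=0x2cee
word = 0x2cee → little-endian bytes:
  [0]=0xee  [1]=0x2c

ee 2c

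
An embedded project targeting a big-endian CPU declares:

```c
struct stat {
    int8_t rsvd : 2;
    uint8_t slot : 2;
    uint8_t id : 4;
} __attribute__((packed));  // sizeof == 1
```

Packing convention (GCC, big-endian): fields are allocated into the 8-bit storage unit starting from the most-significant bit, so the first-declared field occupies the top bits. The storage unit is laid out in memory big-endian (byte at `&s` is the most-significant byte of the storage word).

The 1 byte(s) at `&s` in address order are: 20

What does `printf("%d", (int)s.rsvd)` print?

[0]=0x20 (big-endian) → word 0x20
rsvd:2 @ bit 6 → (0x20>>6)&0x3 = 0x0  ←
slot:2 @ bit 4 → (0x20>>4)&0x3 = 0x2
id:4 @ bit 0 → (0x20>>0)&0xf = 0x0
rsvd signed 2b, MSB=0: value = 0

0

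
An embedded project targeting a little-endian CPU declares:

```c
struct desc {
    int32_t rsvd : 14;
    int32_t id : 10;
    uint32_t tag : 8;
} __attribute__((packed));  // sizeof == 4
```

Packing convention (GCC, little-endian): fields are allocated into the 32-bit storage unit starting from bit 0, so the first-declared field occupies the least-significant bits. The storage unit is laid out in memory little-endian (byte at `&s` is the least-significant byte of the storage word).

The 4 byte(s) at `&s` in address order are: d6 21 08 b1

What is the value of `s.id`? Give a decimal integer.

[0]=0xd6 [1]=0x21 [2]=0x08 [3]=0xb1 (little-endian) → word 0xb10821d6
rsvd:14 @ bit 0 → (0xb10821d6>>0)&0x3fff = 0x21d6
id:10 @ bit 14 → (0xb10821d6>>14)&0x3ff = 0x20  ←
tag:8 @ bit 24 → (0xb10821d6>>24)&0xff = 0xb1
id signed 10b, MSB=0: value = 32

32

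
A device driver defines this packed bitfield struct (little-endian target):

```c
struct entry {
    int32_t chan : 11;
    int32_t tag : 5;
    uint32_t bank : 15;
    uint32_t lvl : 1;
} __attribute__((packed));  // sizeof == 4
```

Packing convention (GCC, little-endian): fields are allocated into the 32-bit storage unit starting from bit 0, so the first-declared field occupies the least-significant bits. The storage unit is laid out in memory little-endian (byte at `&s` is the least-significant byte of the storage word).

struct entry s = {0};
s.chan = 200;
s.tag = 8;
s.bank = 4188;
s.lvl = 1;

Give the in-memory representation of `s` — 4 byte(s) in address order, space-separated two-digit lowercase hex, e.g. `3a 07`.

c8 40 5c 90

[0+:11] chan=200 & 0x7ff = 0xc8; word=0x000000c8
[11+:5] tag=8 & 0x1f = 0x8; word=0x000040c8
[16+:15] bank=4188 & 0x7fff = 0x105c; word=0x105c40c8
[31+:1] lvl=1 & 0x1 = 0x1; word=0x905c40c8
word = 0x905c40c8 → little-endian bytes:
  [0]=0xc8  [1]=0x40  [2]=0x5c  [3]=0x90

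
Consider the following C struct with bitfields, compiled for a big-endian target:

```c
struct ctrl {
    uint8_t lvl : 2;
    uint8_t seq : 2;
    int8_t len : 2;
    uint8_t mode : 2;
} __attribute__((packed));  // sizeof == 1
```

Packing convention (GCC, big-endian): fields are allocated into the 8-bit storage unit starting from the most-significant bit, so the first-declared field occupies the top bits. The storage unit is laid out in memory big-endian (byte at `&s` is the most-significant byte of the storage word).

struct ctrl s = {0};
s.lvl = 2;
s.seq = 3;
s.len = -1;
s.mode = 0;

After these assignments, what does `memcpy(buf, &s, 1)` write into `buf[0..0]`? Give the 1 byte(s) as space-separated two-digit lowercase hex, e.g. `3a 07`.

bc

lvl:2 = 2 → 0x2 << 6 → word 0x80
seq:2 = 3 → 0x3 << 4 → word 0xb0
len:2 = -1 → 0x3 << 2 → word 0xbc
mode:2 = 0 → 0x0 << 0 → word 0xbc
word = 0xbc → big-endian bytes:
  [0]=0xbc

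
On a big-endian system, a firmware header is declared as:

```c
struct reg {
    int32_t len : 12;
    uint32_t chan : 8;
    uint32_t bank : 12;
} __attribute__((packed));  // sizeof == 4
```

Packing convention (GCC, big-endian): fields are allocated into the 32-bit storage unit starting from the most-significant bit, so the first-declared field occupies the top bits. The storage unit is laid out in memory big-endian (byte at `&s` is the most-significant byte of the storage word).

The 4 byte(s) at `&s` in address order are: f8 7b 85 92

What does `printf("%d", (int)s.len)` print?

[0]=0xf8 [1]=0x7b [2]=0x85 [3]=0x92 (big-endian) → word 0xf87b8592
len:12 @ bit 20 → (0xf87b8592>>20)&0xfff = 0xf87  ←
chan:8 @ bit 12 → (0xf87b8592>>12)&0xff = 0xb8
bank:12 @ bit 0 → (0xf87b8592>>0)&0xfff = 0x592
len signed 12b, MSB=1: 3975 - 4096 = -121

-121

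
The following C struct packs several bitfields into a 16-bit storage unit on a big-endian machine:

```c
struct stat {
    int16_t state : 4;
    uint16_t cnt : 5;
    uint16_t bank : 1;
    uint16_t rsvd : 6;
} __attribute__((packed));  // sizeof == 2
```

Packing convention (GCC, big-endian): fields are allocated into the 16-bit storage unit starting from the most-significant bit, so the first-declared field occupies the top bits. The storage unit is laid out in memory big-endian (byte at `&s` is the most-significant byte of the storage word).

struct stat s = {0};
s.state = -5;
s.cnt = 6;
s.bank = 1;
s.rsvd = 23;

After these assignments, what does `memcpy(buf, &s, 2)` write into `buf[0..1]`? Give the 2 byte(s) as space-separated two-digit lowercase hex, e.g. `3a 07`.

[12+:4] state=-5 & 0xf = 0xb; word=0xb000
[7+:5] cnt=6 & 0x1f = 0x6; word=0xb300
[6+:1] bank=1 & 0x1 = 0x1; word=0xb340
[0+:6] rsvd=23 & 0x3f = 0x17; word=0xb357
word = 0xb357 → big-endian bytes:
  [0]=0xb3  [1]=0x57

b3 57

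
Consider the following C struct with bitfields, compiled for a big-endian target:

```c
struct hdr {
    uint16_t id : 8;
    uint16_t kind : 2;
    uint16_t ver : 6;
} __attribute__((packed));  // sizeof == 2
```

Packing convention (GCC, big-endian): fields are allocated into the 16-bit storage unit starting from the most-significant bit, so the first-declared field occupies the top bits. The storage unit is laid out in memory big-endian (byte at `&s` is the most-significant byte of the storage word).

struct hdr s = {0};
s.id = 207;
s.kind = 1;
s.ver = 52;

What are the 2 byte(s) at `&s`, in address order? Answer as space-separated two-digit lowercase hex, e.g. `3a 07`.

id:8 = 207 → 0xcf << 8 → word 0xcf00
kind:2 = 1 → 0x1 << 6 → word 0xcf40
ver:6 = 52 → 0x34 << 0 → word 0xcf74
word = 0xcf74 → big-endian bytes:
  [0]=0xcf  [1]=0x74

cf 74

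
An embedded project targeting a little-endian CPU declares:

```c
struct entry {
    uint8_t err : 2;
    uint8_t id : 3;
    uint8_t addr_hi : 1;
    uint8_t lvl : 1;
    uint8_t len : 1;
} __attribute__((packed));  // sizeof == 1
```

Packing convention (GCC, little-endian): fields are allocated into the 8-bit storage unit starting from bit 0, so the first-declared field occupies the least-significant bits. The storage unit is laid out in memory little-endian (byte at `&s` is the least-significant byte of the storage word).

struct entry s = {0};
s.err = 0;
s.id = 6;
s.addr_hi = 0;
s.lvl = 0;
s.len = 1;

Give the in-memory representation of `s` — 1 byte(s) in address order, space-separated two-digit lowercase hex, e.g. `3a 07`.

98

[0+:2] err=0 & 0x3 = 0x0; word=0x00
[2+:3] id=6 & 0x7 = 0x6; word=0x18
[5+:1] addr_hi=0 & 0x1 = 0x0; word=0x18
[6+:1] lvl=0 & 0x1 = 0x0; word=0x18
[7+:1] len=1 & 0x1 = 0x1; word=0x98
word = 0x98 → little-endian bytes:
  [0]=0x98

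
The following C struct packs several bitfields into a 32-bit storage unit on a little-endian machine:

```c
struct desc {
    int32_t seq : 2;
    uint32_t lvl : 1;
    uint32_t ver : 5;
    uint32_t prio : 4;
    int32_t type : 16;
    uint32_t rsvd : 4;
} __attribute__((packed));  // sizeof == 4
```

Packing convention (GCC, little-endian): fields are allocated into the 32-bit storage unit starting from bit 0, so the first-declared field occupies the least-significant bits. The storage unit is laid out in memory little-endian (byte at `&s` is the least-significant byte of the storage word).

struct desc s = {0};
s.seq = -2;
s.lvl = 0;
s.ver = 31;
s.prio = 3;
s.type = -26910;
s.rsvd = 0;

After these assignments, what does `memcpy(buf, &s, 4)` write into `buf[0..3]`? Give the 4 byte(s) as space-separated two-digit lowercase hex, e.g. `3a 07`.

fa 23 6e 09

[0+:2] seq=-2 & 0x3 = 0x2; word=0x00000002
[2+:1] lvl=0 & 0x1 = 0x0; word=0x00000002
[3+:5] ver=31 & 0x1f = 0x1f; word=0x000000fa
[8+:4] prio=3 & 0xf = 0x3; word=0x000003fa
[12+:16] type=-26910 & 0xffff = 0x96e2; word=0x096e23fa
[28+:4] rsvd=0 & 0xf = 0x0; word=0x096e23fa
word = 0x096e23fa → little-endian bytes:
  [0]=0xfa  [1]=0x23  [2]=0x6e  [3]=0x09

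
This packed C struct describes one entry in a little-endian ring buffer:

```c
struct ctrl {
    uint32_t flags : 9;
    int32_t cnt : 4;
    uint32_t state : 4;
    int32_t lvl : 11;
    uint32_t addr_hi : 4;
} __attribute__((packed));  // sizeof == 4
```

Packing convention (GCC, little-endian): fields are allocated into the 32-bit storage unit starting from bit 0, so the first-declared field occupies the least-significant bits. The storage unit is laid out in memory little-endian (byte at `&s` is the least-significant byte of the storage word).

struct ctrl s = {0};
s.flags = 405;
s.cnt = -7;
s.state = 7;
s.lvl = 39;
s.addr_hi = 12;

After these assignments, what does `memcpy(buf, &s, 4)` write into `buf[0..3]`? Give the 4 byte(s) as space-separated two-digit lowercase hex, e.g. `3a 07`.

[0+:9] flags=405 & 0x1ff = 0x195; word=0x00000195
[9+:4] cnt=-7 & 0xf = 0x9; word=0x00001395
[13+:4] state=7 & 0xf = 0x7; word=0x0000f395
[17+:11] lvl=39 & 0x7ff = 0x27; word=0x004ef395
[28+:4] addr_hi=12 & 0xf = 0xc; word=0xc04ef395
word = 0xc04ef395 → little-endian bytes:
  [0]=0x95  [1]=0xf3  [2]=0x4e  [3]=0xc0

95 f3 4e c0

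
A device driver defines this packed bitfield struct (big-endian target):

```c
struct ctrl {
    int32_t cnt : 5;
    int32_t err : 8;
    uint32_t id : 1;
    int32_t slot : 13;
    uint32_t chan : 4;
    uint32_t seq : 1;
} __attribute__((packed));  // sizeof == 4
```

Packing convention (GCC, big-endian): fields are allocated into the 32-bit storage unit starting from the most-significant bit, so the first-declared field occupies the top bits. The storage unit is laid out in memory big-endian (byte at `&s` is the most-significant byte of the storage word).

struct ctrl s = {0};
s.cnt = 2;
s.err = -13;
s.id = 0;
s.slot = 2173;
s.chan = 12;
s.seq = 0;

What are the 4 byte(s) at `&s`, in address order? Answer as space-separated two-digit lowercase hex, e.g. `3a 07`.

17 99 0f b8

cnt:5 = 2 → 0x2 << 27 → word 0x10000000
err:8 = -13 → 0xf3 << 19 → word 0x17980000
id:1 = 0 → 0x0 << 18 → word 0x17980000
slot:13 = 2173 → 0x87d << 5 → word 0x17990fa0
chan:4 = 12 → 0xc << 1 → word 0x17990fb8
seq:1 = 0 → 0x0 << 0 → word 0x17990fb8
word = 0x17990fb8 → big-endian bytes:
  [0]=0x17  [1]=0x99  [2]=0x0f  [3]=0xb8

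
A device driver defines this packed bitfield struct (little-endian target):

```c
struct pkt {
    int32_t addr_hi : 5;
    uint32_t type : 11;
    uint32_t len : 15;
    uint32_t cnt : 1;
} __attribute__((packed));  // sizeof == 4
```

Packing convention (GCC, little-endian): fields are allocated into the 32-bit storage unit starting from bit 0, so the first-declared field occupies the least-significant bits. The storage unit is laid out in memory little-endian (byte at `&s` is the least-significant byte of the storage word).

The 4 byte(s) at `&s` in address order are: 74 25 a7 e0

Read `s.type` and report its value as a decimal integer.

299

[0]=0x74 [1]=0x25 [2]=0xa7 [3]=0xe0 (little-endian) → word 0xe0a72574
addr_hi:5 @ bit 0 → (0xe0a72574>>0)&0x1f = 0x14
type:11 @ bit 5 → (0xe0a72574>>5)&0x7ff = 0x12b  ←
len:15 @ bit 16 → (0xe0a72574>>16)&0x7fff = 0x60a7
cnt:1 @ bit 31 → (0xe0a72574>>31)&0x1 = 0x1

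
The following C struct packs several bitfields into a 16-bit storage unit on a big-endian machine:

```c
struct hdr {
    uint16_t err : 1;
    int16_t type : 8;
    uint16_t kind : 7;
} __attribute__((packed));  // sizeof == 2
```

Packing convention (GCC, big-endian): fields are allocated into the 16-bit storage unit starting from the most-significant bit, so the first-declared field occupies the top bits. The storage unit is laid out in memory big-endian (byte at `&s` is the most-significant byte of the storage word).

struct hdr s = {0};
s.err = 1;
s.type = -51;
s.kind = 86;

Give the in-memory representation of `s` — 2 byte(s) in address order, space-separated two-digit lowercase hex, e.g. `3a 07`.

err:1 = 1 → 0x1 << 15 → word 0x8000
type:8 = -51 → 0xcd << 7 → word 0xe680
kind:7 = 86 → 0x56 << 0 → word 0xe6d6
word = 0xe6d6 → big-endian bytes:
  [0]=0xe6  [1]=0xd6

e6 d6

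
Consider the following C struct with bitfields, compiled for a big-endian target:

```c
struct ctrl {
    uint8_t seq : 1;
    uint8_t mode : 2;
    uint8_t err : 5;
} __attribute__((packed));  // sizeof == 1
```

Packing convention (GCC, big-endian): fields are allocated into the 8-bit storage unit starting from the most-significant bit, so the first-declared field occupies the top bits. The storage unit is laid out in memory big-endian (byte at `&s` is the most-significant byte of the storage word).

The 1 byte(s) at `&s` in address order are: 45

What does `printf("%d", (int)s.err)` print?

[0]=0x45 (big-endian) → word 0x45
seq [7+:1] = (word>>7) & 0x1 = 0
mode [5+:2] = (word>>5) & 0x3 = 2
err [0+:5] = (word>>0) & 0x1f = 5  ←

5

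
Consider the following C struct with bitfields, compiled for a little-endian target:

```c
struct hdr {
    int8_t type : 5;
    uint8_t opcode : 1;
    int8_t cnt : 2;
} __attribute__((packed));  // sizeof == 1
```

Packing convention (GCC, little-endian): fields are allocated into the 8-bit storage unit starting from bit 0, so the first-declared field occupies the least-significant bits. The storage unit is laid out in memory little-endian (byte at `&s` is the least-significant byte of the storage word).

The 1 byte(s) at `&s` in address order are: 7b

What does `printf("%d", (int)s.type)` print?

-5

[0]=0x7b (little-endian) → word 0x7b
type:5 @ bit 0 → (0x7b>>0)&0x1f = 0x1b  ←
opcode:1 @ bit 5 → (0x7b>>5)&0x1 = 0x1
cnt:2 @ bit 6 → (0x7b>>6)&0x3 = 0x1
type signed 5b, MSB=1: 27 - 32 = -5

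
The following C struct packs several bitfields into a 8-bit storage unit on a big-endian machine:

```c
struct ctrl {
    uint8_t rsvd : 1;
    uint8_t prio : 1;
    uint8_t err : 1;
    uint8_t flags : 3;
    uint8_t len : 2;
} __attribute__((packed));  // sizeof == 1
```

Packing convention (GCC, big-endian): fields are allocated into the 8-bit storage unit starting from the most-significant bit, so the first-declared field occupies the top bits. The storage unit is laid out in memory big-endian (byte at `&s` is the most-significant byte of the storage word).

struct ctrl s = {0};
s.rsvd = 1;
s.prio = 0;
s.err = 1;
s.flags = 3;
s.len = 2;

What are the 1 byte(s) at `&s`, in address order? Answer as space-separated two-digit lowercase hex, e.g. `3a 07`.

rsvd (1b) val=1 bits=0x1 at bit 7: 0x80
prio (1b) val=0 bits=0x0 at bit 6: 0x80
err (1b) val=1 bits=0x1 at bit 5: 0xa0
flags (3b) val=3 bits=0x3 at bit 2: 0xac
len (2b) val=2 bits=0x2 at bit 0: 0xae
word = 0xae → big-endian bytes:
  [0]=0xae

ae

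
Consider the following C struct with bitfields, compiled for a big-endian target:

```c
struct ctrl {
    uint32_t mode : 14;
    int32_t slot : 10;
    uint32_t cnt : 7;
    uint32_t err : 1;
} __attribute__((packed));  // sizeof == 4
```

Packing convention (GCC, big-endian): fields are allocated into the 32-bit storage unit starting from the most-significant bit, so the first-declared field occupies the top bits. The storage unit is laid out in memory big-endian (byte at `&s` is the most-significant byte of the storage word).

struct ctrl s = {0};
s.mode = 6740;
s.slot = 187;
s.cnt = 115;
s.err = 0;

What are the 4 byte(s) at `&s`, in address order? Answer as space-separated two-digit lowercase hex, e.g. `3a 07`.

mode:14 = 6740 → 0x1a54 << 18 → word 0x69500000
slot:10 = 187 → 0xbb << 8 → word 0x6950bb00
cnt:7 = 115 → 0x73 << 1 → word 0x6950bbe6
err:1 = 0 → 0x0 << 0 → word 0x6950bbe6
word = 0x6950bbe6 → big-endian bytes:
  [0]=0x69  [1]=0x50  [2]=0xbb  [3]=0xe6

69 50 bb e6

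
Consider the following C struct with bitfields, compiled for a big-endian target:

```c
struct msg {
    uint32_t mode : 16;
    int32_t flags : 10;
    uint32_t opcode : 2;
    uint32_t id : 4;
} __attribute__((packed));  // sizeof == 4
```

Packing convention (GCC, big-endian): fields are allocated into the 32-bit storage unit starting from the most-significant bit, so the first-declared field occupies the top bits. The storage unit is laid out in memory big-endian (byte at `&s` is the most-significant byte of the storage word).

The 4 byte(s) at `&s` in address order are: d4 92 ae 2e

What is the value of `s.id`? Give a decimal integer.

[0]=0xd4 [1]=0x92 [2]=0xae [3]=0x2e (big-endian) → word 0xd492ae2e
mode:16 @ bit 16 → (0xd492ae2e>>16)&0xffff = 0xd492
flags:10 @ bit 6 → (0xd492ae2e>>6)&0x3ff = 0x2b8
opcode:2 @ bit 4 → (0xd492ae2e>>4)&0x3 = 0x2
id:4 @ bit 0 → (0xd492ae2e>>0)&0xf = 0xe  ←

14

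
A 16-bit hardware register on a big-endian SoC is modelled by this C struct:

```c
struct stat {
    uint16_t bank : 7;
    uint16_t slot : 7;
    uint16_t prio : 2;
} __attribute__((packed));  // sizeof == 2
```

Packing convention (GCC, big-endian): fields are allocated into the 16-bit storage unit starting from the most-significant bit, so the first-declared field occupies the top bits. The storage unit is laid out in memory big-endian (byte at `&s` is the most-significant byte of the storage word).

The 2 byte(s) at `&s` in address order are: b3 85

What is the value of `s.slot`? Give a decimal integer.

[0]=0xb3 [1]=0x85 (big-endian) → word 0xb385
bank:7 @ bit 9 → (0xb385>>9)&0x7f = 0x59
slot:7 @ bit 2 → (0xb385>>2)&0x7f = 0x61  ←
prio:2 @ bit 0 → (0xb385>>0)&0x3 = 0x1

97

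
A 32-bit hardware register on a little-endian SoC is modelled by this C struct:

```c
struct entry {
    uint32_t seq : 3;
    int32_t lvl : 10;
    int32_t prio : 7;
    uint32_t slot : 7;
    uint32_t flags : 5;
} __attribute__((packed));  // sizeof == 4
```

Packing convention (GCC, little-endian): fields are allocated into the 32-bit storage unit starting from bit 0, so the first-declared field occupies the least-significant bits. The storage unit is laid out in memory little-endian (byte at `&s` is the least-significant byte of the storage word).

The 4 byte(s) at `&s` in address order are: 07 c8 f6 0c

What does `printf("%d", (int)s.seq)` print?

7

[0]=0x07 [1]=0xc8 [2]=0xf6 [3]=0x0c (little-endian) → word 0x0cf6c807
seq:3 @ bit 0 → (0x0cf6c807>>0)&0x7 = 0x7  ←
lvl:10 @ bit 3 → (0x0cf6c807>>3)&0x3ff = 0x100
prio:7 @ bit 13 → (0x0cf6c807>>13)&0x7f = 0x36
slot:7 @ bit 20 → (0x0cf6c807>>20)&0x7f = 0x4f
flags:5 @ bit 27 → (0x0cf6c807>>27)&0x1f = 0x1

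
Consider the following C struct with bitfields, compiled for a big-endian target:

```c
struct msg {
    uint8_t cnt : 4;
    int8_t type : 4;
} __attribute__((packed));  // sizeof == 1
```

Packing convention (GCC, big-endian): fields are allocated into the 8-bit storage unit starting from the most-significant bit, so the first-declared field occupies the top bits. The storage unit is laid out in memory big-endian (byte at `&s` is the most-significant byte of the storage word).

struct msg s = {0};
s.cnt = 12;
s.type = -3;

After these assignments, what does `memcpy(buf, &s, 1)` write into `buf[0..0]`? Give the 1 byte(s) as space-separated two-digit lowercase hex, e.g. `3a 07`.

[4+:4] cnt=12 & 0xf = 0xc; word=0xc0
[0+:4] type=-3 & 0xf = 0xd; word=0xcd
word = 0xcd → big-endian bytes:
  [0]=0xcd

cd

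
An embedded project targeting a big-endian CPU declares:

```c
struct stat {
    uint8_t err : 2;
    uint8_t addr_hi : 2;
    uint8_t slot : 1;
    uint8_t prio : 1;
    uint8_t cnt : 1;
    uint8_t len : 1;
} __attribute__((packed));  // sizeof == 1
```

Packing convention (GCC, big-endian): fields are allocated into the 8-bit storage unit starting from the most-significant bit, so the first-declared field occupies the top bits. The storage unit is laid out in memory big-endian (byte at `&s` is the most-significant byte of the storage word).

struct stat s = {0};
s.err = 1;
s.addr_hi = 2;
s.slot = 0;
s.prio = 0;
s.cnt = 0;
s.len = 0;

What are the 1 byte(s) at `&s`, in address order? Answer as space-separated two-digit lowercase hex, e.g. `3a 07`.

err (2b) val=1 bits=0x1 at bit 6: 0x40
addr_hi (2b) val=2 bits=0x2 at bit 4: 0x60
slot (1b) val=0 bits=0x0 at bit 3: 0x60
prio (1b) val=0 bits=0x0 at bit 2: 0x60
cnt (1b) val=0 bits=0x0 at bit 1: 0x60
len (1b) val=0 bits=0x0 at bit 0: 0x60
word = 0x60 → big-endian bytes:
  [0]=0x60

60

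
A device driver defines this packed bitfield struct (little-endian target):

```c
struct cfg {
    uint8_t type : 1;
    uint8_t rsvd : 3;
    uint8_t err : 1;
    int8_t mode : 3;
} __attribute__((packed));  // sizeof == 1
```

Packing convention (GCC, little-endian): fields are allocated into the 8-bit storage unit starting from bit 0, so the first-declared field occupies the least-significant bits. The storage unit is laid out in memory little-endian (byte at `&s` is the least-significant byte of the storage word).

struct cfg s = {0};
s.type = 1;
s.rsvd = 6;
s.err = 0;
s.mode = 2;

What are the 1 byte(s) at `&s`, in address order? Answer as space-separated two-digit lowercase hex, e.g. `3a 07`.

4d

type:1 = 1 → 0x1 << 0 → word 0x01
rsvd:3 = 6 → 0x6 << 1 → word 0x0d
err:1 = 0 → 0x0 << 4 → word 0x0d
mode:3 = 2 → 0x2 << 5 → word 0x4d
word = 0x4d → little-endian bytes:
  [0]=0x4d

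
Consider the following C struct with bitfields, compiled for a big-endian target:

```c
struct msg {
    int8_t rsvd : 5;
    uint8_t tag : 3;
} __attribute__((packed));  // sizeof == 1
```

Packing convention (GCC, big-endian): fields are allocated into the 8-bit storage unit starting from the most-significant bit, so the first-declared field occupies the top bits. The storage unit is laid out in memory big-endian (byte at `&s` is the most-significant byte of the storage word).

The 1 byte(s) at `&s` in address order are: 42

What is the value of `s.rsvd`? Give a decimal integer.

8

[0]=0x42 (big-endian) → word 0x42
rsvd [3+:5] = (word>>3) & 0x1f = 8  ←
tag [0+:3] = (word>>0) & 0x7 = 2
rsvd signed 5b, MSB=0: value = 8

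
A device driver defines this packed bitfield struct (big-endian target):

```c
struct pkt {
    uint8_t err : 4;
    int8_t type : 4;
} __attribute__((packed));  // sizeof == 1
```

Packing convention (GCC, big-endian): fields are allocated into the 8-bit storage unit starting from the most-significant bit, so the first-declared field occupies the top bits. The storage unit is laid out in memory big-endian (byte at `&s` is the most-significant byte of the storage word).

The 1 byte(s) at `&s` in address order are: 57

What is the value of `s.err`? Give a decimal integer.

[0]=0x57 (big-endian) → word 0x57
err:4 @ bit 4 → (0x57>>4)&0xf = 0x5  ←
type:4 @ bit 0 → (0x57>>0)&0xf = 0x7

5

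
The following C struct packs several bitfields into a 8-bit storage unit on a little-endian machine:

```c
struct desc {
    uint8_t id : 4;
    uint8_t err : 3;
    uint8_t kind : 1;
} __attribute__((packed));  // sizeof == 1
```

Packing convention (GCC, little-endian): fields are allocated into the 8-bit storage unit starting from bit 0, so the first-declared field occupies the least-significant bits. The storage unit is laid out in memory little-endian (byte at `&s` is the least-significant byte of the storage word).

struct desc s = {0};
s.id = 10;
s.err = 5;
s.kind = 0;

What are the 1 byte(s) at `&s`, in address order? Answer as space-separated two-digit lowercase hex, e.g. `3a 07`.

[0+:4] id=10 & 0xf = 0xa; word=0x0a
[4+:3] err=5 & 0x7 = 0x5; word=0x5a
[7+:1] kind=0 & 0x1 = 0x0; word=0x5a
word = 0x5a → little-endian bytes:
  [0]=0x5a

5a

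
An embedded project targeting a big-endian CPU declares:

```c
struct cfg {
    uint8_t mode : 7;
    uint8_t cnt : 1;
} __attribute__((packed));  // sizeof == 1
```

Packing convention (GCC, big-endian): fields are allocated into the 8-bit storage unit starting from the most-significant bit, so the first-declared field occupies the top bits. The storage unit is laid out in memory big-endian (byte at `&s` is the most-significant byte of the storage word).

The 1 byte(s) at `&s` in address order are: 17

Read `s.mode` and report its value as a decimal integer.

[0]=0x17 (big-endian) → word 0x17
mode [1+:7] = (word>>1) & 0x7f = 11  ←
cnt [0+:1] = (word>>0) & 0x1 = 1

11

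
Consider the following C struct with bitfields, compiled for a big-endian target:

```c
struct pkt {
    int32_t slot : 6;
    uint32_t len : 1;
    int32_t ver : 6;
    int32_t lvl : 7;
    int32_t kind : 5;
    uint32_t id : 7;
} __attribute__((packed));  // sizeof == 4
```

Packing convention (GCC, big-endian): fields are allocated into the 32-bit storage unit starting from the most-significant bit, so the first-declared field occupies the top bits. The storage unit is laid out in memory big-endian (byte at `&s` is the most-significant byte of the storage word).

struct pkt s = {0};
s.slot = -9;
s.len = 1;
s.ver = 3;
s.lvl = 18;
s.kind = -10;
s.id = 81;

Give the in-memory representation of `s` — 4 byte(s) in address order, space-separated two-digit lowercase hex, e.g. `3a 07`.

slot (6b) val=-9 bits=0x37 at bit 26: 0xdc000000
len (1b) val=1 bits=0x1 at bit 25: 0xde000000
ver (6b) val=3 bits=0x3 at bit 19: 0xde180000
lvl (7b) val=18 bits=0x12 at bit 12: 0xde192000
kind (5b) val=-10 bits=0x16 at bit 7: 0xde192b00
id (7b) val=81 bits=0x51 at bit 0: 0xde192b51
word = 0xde192b51 → big-endian bytes:
  [0]=0xde  [1]=0x19  [2]=0x2b  [3]=0x51

de 19 2b 51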